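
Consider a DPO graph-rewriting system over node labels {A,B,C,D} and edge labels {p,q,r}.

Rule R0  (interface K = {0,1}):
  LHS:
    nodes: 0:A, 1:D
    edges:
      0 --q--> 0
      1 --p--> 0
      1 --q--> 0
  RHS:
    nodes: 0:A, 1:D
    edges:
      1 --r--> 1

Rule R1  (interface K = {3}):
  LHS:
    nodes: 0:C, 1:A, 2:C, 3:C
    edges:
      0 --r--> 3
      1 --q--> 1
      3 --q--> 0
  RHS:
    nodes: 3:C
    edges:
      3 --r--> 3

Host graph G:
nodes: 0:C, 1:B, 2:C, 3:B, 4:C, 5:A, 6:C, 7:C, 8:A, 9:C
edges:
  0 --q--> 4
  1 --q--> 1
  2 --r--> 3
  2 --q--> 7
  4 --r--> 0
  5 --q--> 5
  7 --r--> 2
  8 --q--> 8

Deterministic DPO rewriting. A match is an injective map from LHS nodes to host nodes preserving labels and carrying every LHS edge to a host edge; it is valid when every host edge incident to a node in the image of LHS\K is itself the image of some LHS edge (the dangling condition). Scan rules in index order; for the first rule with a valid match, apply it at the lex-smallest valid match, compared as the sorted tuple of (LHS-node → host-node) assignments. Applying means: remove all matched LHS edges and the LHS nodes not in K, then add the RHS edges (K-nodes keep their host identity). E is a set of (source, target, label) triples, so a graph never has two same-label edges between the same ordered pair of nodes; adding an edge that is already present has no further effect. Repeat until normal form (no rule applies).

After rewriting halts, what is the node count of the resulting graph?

initial: |V|=10 |E|=8  E = 0-q->4 1-q->1 2-r->3 2-q->7 4-r->0 5-q->5 7-r->2 8-q->8
step 1: apply R1 at {0↦4, 1↦5, 2↦6, 3↦0}  → |V|=7 |E|=6  E = 0-r->0 1-q->1 2-r->3 2-q->7 7-r->2 8-q->8
step 2: apply R1 at {0↦7, 1↦8, 2↦9, 3↦2}  → |V|=4 |E|=4  E = 0-r->0 1-q->1 2-r->2 2-r->3
final graph: no rule applies after step 2
NF nodes: {0:C, 1:B, 2:C, 3:B}

Answer: 4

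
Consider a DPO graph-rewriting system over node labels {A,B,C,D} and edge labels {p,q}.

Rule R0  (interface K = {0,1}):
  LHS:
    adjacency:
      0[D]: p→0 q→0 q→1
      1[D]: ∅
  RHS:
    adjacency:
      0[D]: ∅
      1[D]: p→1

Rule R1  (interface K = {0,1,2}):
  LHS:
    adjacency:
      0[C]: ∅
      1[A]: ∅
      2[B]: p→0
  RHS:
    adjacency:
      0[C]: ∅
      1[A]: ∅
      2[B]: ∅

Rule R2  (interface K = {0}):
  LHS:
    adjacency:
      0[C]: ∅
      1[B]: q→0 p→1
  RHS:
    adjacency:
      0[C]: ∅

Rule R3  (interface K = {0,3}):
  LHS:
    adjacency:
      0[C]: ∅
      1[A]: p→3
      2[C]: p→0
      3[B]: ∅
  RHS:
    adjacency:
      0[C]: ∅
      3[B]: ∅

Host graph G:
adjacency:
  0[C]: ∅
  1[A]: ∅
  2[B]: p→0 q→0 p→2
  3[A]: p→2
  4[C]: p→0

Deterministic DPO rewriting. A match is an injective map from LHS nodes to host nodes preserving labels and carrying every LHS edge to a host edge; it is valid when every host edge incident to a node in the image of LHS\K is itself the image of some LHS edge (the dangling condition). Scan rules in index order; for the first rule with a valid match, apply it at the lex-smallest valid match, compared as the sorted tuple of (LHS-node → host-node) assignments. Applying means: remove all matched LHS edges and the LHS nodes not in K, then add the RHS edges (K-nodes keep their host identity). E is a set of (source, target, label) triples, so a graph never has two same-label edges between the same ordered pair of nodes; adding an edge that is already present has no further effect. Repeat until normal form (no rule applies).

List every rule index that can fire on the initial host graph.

R0: no valid match — LHS pattern not found
R1: 2 valid matches — {0↦0, 1↦1, 2↦2}, {0↦0, 1↦3, 2↦2}
R2: no valid match — 1 raw match, all fail dangling condition
R3: 1 valid match — {0↦0, 1↦3, 2↦4, 3↦2}

Answer: [R1,R3]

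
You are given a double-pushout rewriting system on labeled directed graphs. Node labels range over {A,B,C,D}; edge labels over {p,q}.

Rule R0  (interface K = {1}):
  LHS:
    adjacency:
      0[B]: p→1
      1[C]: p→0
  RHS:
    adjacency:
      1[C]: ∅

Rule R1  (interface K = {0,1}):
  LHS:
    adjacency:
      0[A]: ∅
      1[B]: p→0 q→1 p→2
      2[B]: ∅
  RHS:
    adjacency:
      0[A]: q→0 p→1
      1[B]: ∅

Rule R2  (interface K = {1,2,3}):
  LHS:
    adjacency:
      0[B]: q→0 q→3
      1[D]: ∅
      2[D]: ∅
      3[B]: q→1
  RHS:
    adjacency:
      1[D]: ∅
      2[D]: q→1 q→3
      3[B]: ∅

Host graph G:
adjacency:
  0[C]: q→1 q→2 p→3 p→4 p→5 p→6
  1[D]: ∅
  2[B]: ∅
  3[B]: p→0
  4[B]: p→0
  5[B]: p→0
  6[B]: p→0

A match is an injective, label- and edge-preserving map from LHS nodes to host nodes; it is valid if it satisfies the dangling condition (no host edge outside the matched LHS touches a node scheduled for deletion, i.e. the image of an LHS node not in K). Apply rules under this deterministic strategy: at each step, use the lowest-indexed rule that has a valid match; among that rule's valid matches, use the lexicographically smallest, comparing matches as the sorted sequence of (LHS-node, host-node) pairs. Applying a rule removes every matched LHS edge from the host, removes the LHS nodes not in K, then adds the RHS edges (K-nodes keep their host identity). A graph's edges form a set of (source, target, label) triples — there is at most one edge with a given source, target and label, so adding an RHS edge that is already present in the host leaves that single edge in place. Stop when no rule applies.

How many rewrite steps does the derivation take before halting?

Answer: 4

Steps:
initial: |V|=7 |E|=10  E = 0-q->1 0-q->2 0-p->3 0-p->4 0-p->5 0-p->6 3-p->0 4-p->0 5-p->0 6-p->0
step 1: apply R0 at {0↦3, 1↦0}  → |V|=6 |E|=8  E = 0-q->1 0-q->2 0-p->4 0-p->5 0-p->6 4-p->0 5-p->0 6-p->0
step 2: apply R0 at {0↦4, 1↦0}  → |V|=5 |E|=6  E = 0-q->1 0-q->2 0-p->5 0-p->6 5-p->0 6-p->0
step 3: apply R0 at {0↦5, 1↦0}  → |V|=4 |E|=4  E = 0-q->1 0-q->2 0-p->6 6-p->0
step 4: apply R0 at {0↦6, 1↦0}  → |V|=3 |E|=2  E = 0-q->1 0-q->2
normal form: no rule applies after step 4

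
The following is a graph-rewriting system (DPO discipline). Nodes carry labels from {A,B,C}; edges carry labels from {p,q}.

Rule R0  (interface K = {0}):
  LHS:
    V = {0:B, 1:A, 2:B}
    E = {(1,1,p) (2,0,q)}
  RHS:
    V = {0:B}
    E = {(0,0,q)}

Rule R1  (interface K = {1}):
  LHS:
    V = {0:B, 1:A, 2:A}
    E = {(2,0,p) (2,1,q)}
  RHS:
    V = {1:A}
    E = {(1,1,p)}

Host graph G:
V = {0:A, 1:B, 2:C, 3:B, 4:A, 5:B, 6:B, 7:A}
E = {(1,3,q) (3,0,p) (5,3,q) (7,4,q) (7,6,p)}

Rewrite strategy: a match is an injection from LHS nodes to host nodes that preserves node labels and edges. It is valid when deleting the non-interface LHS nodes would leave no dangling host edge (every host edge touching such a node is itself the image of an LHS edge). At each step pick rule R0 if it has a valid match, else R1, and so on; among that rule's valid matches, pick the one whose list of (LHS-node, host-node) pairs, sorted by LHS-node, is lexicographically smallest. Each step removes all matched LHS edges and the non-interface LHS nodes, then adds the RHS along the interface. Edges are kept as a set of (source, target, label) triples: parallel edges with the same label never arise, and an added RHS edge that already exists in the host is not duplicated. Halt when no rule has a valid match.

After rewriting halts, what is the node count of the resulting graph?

Answer: 4

Derivation:
initial: |V|=8 |E|=5  E = 1-q->3 3-p->0 5-q->3 7-q->4 7-p->6
step 1: apply R1 at {0↦6, 1↦4, 2↦7}  → |V|=6 |E|=4  E = 1-q->3 3-p->0 4-p->4 5-q->3
step 2: apply R0 at {0↦3, 1↦4, 2↦1}  → |V|=4 |E|=3  E = 3-p->0 3-q->3 5-q->3
halt: no rule applies after step 2
NF nodes: {0:A, 2:C, 3:B, 5:B}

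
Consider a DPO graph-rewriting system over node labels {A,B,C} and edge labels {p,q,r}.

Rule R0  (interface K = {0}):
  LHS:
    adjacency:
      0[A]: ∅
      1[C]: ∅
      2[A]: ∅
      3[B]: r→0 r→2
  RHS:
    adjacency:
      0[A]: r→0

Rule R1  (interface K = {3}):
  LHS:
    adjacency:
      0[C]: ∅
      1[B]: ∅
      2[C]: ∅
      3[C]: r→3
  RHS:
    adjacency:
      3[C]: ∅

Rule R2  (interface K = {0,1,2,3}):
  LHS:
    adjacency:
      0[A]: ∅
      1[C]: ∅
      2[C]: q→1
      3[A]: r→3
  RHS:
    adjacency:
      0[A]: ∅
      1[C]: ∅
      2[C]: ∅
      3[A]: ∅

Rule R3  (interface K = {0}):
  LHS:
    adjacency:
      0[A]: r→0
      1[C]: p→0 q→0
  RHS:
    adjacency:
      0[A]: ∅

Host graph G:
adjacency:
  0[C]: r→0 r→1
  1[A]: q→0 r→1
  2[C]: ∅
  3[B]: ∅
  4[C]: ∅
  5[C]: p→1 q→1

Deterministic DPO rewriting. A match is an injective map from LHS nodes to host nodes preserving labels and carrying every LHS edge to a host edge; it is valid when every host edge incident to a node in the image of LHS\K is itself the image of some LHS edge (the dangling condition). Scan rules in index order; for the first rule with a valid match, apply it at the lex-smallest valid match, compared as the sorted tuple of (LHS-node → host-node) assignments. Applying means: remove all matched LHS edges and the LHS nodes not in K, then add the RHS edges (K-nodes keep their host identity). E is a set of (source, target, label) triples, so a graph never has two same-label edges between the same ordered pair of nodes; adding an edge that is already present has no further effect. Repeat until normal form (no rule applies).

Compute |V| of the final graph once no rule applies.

Answer: 2

Rewrite trace:
initial: |V|=6 |E|=6  E = 0-r->0 0-r->1 1-q->0 1-r->1 5-p->1 5-q->1
step 1: apply R1 at {0↦2, 1↦3, 2↦4, 3↦0}  → |V|=3 |E|=5  E = 0-r->1 1-q->0 1-r->1 5-p->1 5-q->1
step 2: apply R3 at {0↦1, 1↦5}  → |V|=2 |E|=2  E = 0-r->1 1-q->0
halt: no rule applies after step 2
NF nodes: {0:C, 1:A}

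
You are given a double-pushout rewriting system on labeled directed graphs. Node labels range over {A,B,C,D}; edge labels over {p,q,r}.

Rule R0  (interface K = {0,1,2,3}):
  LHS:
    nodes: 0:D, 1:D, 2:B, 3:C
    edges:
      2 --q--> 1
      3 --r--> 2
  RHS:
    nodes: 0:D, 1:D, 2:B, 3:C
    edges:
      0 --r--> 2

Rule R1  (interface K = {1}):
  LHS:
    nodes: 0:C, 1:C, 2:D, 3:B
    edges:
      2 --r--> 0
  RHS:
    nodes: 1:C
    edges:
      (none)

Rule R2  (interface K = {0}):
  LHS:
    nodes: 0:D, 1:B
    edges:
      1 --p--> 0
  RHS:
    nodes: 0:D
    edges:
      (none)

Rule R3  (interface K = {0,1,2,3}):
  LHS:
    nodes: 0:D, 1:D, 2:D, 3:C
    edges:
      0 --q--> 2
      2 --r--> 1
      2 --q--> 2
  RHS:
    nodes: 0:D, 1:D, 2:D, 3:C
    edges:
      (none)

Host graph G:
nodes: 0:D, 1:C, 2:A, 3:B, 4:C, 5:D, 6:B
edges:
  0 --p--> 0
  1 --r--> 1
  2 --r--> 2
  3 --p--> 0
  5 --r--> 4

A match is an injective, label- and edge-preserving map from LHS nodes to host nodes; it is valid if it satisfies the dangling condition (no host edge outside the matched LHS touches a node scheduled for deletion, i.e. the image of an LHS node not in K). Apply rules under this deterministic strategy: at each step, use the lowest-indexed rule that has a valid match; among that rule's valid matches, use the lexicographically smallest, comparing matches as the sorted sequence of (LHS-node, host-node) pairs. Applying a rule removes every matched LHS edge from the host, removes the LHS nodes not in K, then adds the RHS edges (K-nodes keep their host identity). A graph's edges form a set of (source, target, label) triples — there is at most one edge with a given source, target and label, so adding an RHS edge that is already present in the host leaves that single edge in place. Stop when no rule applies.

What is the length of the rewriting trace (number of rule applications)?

Answer: 2

Rewrite trace:
initial: |V|=7 |E|=5  E = 0-p->0 1-r->1 2-r->2 3-p->0 5-r->4
step 1: apply R1 at {0↦4, 1↦1, 2↦5, 3↦6}  → |V|=4 |E|=4  E = 0-p->0 1-r->1 2-r->2 3-p->0
step 2: apply R2 at {0↦0, 1↦3}  → |V|=3 |E|=3  E = 0-p->0 1-r->1 2-r->2
normal form: no rule applies after step 2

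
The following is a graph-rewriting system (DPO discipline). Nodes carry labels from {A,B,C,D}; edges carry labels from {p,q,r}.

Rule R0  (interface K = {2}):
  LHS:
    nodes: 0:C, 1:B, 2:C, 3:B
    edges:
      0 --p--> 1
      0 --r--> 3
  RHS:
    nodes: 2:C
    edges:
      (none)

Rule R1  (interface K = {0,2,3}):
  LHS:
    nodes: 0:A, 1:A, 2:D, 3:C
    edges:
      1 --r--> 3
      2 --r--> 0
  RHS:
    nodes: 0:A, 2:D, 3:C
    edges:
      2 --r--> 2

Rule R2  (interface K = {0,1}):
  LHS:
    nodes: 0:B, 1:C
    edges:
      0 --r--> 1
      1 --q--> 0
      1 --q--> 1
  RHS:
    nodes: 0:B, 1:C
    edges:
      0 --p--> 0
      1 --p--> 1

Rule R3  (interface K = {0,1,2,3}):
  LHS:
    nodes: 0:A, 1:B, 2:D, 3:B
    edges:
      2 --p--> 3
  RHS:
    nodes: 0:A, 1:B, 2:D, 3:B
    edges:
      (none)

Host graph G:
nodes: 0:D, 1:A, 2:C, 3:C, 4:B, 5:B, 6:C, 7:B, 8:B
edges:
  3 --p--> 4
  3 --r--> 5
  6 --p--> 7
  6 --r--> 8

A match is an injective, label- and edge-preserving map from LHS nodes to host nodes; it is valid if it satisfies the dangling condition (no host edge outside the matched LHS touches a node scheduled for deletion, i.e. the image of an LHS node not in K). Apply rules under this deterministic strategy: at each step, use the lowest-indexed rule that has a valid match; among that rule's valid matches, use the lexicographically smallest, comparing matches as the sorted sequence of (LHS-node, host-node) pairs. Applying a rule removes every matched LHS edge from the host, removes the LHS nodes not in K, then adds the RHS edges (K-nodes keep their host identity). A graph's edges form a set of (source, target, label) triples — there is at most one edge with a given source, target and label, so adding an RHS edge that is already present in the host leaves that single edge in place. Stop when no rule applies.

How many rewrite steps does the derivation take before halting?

[0] host  ⇒  9 nodes, 4 edges  {3-p->4 3-r->5 6-p->7 6-r->8}
[1] R0 @ {0↦3, 1↦4, 2↦2, 3↦5}  ⇒  6 nodes, 2 edges  {6-p->7 6-r->8}
[2] R0 @ {0↦6, 1↦7, 2↦2, 3↦8}  ⇒  3 nodes, 0 edges  {∅}
final graph: no rule applies after step 2

Answer: 2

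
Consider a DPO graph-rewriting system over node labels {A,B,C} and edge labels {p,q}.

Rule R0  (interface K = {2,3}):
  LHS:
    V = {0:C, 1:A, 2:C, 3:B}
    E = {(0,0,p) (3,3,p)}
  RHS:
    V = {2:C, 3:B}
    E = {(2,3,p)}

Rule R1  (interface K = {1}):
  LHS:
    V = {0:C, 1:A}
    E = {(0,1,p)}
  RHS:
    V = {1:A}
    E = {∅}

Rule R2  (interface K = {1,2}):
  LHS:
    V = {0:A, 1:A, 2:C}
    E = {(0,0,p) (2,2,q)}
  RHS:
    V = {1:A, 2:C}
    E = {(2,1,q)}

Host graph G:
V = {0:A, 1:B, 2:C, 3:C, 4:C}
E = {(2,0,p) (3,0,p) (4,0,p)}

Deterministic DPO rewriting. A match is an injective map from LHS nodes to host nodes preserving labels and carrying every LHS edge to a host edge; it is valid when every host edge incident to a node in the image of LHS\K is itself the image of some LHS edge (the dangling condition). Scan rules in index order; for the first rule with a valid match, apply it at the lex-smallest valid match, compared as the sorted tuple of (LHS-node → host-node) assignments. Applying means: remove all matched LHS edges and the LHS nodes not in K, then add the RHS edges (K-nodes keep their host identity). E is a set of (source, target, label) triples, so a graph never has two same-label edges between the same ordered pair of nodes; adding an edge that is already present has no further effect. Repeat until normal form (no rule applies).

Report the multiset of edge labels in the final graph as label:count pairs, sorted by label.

Answer: (no edges)

Rewrite trace:
start.  V:5 E:3  edges: 2-p->0 3-p->0 4-p->0
1. fire R1 via {0↦2, 1↦0}  →  V:4 E:2  edges: 3-p->0 4-p->0
2. fire R1 via {0↦3, 1↦0}  →  V:3 E:1  edges: 4-p->0
3. fire R1 via {0↦4, 1↦0}  →  V:2 E:0  edges: ∅
normal form: no rule applies after step 3
NF edges: []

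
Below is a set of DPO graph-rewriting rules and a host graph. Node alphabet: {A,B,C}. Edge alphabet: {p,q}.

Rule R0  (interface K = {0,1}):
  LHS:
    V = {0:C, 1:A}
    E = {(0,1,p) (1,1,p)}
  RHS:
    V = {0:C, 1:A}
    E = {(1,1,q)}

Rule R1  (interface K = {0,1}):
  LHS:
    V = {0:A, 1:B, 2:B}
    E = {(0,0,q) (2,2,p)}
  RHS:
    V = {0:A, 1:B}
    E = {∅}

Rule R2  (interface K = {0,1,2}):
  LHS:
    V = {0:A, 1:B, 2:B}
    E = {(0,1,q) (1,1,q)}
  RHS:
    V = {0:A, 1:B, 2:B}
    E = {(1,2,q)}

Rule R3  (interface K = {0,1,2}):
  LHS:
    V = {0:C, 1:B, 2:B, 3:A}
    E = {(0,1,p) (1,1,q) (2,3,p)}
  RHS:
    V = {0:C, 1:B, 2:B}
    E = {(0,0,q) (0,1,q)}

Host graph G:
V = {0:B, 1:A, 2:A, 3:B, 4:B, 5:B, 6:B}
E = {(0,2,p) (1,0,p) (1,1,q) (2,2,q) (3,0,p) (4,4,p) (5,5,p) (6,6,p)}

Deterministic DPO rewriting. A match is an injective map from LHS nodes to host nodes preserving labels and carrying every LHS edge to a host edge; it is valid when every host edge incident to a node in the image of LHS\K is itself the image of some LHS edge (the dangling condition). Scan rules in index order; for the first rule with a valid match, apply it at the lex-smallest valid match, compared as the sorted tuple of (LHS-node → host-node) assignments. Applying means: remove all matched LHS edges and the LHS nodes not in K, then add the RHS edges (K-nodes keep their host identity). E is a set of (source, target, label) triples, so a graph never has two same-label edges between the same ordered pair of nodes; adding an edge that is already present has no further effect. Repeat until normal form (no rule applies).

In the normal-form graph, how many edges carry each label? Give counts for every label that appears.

start.  V:7 E:8  edges: 0-p->2 1-p->0 1-q->1 2-q->2 3-p->0 4-p->4 5-p->5 6-p->6
1. fire R1 via {0↦1, 1↦0, 2↦4}  →  V:6 E:6  edges: 0-p->2 1-p->0 2-q->2 3-p->0 5-p->5 6-p->6
2. fire R1 via {0↦2, 1↦0, 2↦5}  →  V:5 E:4  edges: 0-p->2 1-p->0 3-p->0 6-p->6
halt: no rule applies after step 2
NF edges: [(0, 2, 'p'), (1, 0, 'p'), (3, 0, 'p'), (6, 6, 'p')]

Answer: p:4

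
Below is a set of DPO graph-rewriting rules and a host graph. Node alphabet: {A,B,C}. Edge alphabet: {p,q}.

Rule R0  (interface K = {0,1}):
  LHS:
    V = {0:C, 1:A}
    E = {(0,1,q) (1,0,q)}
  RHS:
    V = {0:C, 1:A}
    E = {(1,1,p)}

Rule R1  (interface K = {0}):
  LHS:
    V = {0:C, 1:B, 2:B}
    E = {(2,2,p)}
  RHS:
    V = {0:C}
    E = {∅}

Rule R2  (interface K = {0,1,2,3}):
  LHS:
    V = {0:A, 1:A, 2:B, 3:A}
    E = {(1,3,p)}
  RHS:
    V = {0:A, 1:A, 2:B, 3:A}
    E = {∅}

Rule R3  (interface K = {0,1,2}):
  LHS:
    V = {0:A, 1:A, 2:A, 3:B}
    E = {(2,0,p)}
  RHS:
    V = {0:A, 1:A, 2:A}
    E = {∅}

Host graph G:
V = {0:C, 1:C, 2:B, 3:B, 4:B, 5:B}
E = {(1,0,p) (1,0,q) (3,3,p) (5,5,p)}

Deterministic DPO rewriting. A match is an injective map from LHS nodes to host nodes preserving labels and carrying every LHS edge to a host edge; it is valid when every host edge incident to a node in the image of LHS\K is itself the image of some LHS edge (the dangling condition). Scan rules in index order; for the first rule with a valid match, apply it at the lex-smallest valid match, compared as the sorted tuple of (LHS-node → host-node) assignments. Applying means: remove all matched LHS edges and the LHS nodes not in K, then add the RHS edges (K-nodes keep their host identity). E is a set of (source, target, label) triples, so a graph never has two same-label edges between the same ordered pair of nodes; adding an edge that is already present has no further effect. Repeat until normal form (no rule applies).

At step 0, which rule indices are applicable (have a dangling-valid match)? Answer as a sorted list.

Answer: [R1]

Derivation:
R0: no valid match — LHS pattern not found
R1: 8 valid matches — {0↦0, 1↦2, 2↦3}, {0↦0, 1↦2, 2↦5}, {0↦0, 1↦4, 2↦3} (+5 more)
R2: no valid match — LHS pattern not found
R3: no valid match — LHS pattern not found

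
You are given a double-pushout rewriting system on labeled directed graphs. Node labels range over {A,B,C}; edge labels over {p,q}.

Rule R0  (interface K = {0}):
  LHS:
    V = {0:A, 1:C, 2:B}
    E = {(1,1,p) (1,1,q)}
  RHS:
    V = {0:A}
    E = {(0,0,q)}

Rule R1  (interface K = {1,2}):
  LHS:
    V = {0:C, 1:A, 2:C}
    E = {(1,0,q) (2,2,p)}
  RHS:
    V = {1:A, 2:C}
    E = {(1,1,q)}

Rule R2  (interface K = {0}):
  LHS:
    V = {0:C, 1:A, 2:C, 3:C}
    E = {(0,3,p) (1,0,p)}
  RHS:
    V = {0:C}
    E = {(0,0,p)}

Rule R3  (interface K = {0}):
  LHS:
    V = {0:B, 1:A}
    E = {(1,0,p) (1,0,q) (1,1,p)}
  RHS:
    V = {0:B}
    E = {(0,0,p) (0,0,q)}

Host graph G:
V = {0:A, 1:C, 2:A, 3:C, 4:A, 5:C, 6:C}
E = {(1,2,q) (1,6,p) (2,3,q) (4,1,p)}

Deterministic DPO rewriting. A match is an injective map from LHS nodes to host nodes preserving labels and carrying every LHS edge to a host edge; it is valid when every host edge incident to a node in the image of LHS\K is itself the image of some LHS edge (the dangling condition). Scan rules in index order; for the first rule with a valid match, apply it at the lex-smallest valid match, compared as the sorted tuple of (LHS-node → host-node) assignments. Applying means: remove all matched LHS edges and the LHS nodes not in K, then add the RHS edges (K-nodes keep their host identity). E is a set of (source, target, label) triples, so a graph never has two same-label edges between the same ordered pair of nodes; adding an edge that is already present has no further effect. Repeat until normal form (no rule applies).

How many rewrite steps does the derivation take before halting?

Answer: 2

Derivation:
start.  V:7 E:4  edges: 1-q->2 1-p->6 2-q->3 4-p->1
1. fire R2 via {0↦1, 1↦4, 2↦5, 3↦6}  →  V:4 E:3  edges: 1-p->1 1-q->2 2-q->3
2. fire R1 via {0↦3, 1↦2, 2↦1}  →  V:3 E:2  edges: 1-q->2 2-q->2
normal form: no rule applies after step 2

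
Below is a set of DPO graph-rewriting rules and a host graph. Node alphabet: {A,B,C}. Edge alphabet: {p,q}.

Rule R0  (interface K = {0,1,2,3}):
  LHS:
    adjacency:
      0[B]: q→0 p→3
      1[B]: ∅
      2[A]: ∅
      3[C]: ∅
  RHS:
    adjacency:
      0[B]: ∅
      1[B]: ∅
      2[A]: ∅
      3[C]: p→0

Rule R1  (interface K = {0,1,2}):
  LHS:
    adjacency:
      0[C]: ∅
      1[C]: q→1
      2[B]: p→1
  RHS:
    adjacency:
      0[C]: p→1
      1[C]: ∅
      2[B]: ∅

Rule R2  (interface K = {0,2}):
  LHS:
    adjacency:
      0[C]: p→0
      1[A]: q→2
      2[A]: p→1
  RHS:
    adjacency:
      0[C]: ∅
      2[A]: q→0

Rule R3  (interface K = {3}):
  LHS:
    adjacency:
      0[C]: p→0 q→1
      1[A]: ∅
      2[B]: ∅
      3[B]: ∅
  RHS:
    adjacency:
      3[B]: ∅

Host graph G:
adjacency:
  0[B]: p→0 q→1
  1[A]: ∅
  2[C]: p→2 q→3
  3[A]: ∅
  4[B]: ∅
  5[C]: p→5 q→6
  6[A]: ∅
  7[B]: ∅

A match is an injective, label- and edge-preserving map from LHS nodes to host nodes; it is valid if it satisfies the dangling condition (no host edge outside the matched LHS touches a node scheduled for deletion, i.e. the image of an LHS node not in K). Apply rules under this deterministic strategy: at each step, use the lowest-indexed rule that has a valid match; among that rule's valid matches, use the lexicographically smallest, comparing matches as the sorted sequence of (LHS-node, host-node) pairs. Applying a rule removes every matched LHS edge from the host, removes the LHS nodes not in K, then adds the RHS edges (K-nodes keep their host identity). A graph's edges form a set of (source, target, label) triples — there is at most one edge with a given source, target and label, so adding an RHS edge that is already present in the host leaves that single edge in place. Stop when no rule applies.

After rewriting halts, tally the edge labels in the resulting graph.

Answer: p:1 q:1

Rewrite trace:
start.  V:8 E:6  edges: 0-p->0 0-q->1 2-p->2 2-q->3 5-p->5 5-q->6
1. fire R3 via {0↦2, 1↦3, 2↦4, 3↦0}  →  V:5 E:4  edges: 0-p->0 0-q->1 5-p->5 5-q->6
2. fire R3 via {0↦5, 1↦6, 2↦7, 3↦0}  →  V:2 E:2  edges: 0-p->0 0-q->1
final graph: no rule applies after step 2
NF edges: [(0, 0, 'p'), (0, 1, 'q')]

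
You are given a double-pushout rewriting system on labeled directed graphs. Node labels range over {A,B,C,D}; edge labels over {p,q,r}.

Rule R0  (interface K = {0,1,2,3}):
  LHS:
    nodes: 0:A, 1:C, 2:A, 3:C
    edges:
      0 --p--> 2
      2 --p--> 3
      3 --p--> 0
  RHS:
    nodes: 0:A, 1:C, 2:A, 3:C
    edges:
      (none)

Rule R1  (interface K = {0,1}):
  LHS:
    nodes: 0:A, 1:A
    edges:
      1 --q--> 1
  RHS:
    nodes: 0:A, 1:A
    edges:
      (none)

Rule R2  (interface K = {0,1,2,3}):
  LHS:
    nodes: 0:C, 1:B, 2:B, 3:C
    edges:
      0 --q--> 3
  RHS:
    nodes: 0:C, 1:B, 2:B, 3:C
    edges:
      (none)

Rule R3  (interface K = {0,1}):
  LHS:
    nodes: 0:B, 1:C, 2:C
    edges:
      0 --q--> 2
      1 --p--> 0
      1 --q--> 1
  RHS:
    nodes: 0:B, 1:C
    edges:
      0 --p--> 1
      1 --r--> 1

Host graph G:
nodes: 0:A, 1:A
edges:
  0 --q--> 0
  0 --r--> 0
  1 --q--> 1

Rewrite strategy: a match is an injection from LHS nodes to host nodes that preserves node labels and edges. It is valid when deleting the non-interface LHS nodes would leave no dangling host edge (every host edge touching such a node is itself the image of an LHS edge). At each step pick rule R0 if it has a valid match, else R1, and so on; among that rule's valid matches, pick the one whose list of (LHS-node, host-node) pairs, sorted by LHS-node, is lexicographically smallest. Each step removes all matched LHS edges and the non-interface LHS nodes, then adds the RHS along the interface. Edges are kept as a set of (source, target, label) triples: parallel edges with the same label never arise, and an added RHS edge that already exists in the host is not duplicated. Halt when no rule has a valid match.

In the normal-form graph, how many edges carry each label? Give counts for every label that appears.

[0] host  ⇒  2 nodes, 3 edges  {0-q->0 0-r->0 1-q->1}
[1] R1 @ {0↦0, 1↦1}  ⇒  2 nodes, 2 edges  {0-q->0 0-r->0}
[2] R1 @ {0↦1, 1↦0}  ⇒  2 nodes, 1 edges  {0-r->0}
final graph: no rule applies after step 2
NF edges: [(0, 0, 'r')]

Answer: r:1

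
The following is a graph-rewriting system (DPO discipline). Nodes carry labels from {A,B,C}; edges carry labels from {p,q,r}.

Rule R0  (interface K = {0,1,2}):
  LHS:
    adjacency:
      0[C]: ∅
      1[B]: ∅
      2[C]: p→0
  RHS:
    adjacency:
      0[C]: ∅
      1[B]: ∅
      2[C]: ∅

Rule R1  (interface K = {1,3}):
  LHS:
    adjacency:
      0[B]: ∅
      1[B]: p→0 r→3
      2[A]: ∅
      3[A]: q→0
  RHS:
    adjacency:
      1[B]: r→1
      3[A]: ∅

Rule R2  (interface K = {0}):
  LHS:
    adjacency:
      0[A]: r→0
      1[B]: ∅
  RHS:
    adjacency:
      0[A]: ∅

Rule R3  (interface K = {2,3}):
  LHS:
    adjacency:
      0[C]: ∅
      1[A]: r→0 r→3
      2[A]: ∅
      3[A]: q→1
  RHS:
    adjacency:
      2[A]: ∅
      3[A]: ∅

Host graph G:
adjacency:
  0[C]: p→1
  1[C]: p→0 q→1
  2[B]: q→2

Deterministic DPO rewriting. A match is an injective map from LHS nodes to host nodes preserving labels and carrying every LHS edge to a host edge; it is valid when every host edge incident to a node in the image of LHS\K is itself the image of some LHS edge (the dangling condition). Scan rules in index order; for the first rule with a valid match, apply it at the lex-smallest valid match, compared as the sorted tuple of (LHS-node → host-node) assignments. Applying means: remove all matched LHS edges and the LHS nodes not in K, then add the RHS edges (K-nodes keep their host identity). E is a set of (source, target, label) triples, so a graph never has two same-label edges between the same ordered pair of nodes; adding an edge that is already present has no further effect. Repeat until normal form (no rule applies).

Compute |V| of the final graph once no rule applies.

start.  V:3 E:4  edges: 0-p->1 1-p->0 1-q->1 2-q->2
1. fire R0 via {0↦0, 1↦2, 2↦1}  →  V:3 E:3  edges: 0-p->1 1-q->1 2-q->2
2. fire R0 via {0↦1, 1↦2, 2↦0}  →  V:3 E:2  edges: 1-q->1 2-q->2
halt: no rule applies after step 2
NF nodes: {0:C, 1:C, 2:B}

Answer: 3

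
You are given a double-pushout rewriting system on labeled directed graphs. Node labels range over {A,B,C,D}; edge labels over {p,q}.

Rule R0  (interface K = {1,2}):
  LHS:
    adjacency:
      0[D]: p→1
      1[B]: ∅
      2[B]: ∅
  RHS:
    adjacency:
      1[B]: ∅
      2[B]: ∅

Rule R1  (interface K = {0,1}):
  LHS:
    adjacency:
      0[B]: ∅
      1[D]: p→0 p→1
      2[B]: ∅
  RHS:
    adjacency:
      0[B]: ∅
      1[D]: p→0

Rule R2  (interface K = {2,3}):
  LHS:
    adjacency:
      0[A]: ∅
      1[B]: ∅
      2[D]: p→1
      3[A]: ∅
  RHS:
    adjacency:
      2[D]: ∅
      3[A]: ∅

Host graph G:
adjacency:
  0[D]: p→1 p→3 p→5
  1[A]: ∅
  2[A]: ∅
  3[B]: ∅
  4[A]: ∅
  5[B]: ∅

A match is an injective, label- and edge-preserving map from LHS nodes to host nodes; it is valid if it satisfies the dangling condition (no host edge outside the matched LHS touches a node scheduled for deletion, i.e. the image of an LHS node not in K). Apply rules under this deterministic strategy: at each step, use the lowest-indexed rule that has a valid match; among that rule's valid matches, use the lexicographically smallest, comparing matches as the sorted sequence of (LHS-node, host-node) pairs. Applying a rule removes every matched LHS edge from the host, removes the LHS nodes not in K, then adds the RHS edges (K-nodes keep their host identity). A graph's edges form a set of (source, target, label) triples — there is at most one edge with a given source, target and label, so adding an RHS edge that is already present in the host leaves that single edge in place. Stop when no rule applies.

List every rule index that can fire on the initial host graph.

Answer: [R2]

Steps:
R0: no valid match — 2 raw matches, all fail dangling condition
R1: no valid match — LHS pattern not found
R2: 8 valid matches — {0↦2, 1↦3, 2↦0, 3↦1}, {0↦2, 1↦3, 2↦0, 3↦4}, {0↦2, 1↦5, 2↦0, 3↦1} (+5 more)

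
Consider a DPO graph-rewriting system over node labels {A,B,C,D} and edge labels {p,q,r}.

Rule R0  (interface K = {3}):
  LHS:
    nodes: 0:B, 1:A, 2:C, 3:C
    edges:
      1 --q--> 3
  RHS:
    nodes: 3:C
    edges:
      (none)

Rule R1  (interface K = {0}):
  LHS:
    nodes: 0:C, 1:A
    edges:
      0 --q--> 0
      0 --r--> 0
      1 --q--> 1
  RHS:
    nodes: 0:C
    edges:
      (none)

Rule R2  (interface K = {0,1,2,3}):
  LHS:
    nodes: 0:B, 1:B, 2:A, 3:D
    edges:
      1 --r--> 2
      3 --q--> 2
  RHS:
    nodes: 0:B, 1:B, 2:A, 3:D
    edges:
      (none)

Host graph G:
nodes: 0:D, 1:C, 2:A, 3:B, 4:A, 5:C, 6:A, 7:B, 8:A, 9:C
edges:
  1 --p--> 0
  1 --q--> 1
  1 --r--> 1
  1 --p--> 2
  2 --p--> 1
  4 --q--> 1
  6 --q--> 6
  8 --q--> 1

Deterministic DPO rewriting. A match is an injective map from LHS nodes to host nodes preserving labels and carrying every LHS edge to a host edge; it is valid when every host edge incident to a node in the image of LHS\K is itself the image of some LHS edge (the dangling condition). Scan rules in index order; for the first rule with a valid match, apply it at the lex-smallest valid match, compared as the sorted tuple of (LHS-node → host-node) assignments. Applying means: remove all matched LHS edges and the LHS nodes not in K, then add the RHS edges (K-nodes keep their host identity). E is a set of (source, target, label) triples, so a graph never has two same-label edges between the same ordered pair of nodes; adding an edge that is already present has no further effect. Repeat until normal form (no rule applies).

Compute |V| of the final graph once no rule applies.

Answer: 3

Derivation:
start.  V:10 E:8  edges: 1-p->0 1-q->1 1-r->1 1-p->2 2-p->1 4-q->1 6-q->6 8-q->1
1. fire R0 via {0↦3, 1↦4, 2↦5, 3↦1}  →  V:7 E:7  edges: 1-p->0 1-q->1 1-r->1 1-p->2 2-p->1 6-q->6 8-q->1
2. fire R0 via {0↦7, 1↦8, 2↦9, 3↦1}  →  V:4 E:6  edges: 1-p->0 1-q->1 1-r->1 1-p->2 2-p->1 6-q->6
3. fire R1 via {0↦1, 1↦6}  →  V:3 E:3  edges: 1-p->0 1-p->2 2-p->1
final graph: no rule applies after step 3
NF nodes: {0:D, 1:C, 2:A}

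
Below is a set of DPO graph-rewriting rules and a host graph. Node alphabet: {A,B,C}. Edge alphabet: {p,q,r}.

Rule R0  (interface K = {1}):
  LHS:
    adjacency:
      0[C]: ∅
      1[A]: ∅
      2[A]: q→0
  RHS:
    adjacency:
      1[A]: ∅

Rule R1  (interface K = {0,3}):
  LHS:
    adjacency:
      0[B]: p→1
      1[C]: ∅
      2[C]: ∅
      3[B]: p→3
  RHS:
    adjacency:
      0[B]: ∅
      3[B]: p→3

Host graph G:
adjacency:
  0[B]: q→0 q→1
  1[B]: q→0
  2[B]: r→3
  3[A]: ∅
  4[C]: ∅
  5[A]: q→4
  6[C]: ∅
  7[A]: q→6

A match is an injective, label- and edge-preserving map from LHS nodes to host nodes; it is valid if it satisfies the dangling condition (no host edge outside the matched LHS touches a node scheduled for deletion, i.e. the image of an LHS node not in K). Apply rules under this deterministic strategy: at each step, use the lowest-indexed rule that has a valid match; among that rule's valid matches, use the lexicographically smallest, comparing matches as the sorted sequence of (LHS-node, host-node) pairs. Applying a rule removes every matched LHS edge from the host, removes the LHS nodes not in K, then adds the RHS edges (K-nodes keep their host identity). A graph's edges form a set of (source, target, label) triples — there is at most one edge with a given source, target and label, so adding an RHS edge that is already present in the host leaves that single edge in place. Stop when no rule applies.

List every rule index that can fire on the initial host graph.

R0: 4 valid matches — {0↦4, 1↦3, 2↦5}, {0↦4, 1↦7, 2↦5}, {0↦6, 1↦3, 2↦7} (+1 more)
R1: no valid match — LHS pattern not found

Answer: [R0]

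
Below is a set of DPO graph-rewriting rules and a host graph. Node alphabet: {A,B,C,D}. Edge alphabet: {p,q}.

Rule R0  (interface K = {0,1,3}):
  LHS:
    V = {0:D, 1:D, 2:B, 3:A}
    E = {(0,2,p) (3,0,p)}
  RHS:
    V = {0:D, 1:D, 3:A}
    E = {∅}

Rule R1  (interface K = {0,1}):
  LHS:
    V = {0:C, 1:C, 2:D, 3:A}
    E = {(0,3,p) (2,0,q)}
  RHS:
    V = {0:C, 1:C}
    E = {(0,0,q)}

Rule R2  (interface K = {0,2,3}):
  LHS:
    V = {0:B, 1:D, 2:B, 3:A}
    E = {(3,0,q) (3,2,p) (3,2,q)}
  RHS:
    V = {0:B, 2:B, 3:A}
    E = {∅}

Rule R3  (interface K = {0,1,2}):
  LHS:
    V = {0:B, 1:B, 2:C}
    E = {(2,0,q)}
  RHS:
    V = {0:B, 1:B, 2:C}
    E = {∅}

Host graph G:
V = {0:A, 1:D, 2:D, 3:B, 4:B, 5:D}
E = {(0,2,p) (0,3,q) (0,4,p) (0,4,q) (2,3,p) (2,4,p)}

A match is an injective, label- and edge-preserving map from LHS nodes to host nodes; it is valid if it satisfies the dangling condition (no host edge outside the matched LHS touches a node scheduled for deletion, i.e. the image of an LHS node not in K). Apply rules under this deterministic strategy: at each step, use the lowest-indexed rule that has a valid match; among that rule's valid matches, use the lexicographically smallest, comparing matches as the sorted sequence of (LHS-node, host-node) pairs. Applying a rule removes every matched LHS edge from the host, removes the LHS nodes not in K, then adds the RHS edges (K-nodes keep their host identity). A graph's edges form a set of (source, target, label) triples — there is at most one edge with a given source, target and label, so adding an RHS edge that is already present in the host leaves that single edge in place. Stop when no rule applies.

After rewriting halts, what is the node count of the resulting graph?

[0] host  ⇒  6 nodes, 6 edges  {0-p->2 0-q->3 0-p->4 0-q->4 2-p->3 2-p->4}
[1] R2 @ {0↦3, 1↦1, 2↦4, 3↦0}  ⇒  5 nodes, 3 edges  {0-p->2 2-p->3 2-p->4}
[2] R0 @ {0↦2, 1↦5, 2↦3, 3↦0}  ⇒  4 nodes, 1 edges  {2-p->4}
final graph: no rule applies after step 2
NF nodes: {0:A, 2:D, 4:B, 5:D}

Answer: 4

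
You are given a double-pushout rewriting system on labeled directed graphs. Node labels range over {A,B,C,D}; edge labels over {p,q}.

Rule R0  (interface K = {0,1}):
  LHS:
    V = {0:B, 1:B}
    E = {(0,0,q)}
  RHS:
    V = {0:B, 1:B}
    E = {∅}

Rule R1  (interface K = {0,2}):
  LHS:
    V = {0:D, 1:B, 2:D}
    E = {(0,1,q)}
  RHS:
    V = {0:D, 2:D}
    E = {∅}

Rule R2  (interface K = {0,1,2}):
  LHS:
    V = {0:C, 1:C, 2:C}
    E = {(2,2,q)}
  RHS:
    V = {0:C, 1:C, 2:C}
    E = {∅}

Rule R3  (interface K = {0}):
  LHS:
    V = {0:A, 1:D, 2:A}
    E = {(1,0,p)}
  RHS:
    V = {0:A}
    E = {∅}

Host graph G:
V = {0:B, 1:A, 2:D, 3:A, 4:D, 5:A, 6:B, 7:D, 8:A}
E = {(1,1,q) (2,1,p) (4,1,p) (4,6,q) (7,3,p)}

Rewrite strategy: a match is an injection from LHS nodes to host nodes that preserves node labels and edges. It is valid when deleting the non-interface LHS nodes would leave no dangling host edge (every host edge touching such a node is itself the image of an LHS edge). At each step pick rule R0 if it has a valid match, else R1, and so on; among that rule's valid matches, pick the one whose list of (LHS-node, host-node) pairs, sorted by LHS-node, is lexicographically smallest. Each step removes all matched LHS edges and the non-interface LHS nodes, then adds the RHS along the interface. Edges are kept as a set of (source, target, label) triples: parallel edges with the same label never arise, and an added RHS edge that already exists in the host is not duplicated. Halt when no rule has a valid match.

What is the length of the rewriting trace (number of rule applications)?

initial: |V|=9 |E|=5  E = 1-q->1 2-p->1 4-p->1 4-q->6 7-p->3
step 1: apply R1 at {0↦4, 1↦6, 2↦2}  → |V|=8 |E|=4  E = 1-q->1 2-p->1 4-p->1 7-p->3
step 2: apply R3 at {0↦1, 1↦2, 2↦5}  → |V|=6 |E|=3  E = 1-q->1 4-p->1 7-p->3
step 3: apply R3 at {0↦1, 1↦4, 2↦8}  → |V|=4 |E|=2  E = 1-q->1 7-p->3
final graph: no rule applies after step 3

Answer: 3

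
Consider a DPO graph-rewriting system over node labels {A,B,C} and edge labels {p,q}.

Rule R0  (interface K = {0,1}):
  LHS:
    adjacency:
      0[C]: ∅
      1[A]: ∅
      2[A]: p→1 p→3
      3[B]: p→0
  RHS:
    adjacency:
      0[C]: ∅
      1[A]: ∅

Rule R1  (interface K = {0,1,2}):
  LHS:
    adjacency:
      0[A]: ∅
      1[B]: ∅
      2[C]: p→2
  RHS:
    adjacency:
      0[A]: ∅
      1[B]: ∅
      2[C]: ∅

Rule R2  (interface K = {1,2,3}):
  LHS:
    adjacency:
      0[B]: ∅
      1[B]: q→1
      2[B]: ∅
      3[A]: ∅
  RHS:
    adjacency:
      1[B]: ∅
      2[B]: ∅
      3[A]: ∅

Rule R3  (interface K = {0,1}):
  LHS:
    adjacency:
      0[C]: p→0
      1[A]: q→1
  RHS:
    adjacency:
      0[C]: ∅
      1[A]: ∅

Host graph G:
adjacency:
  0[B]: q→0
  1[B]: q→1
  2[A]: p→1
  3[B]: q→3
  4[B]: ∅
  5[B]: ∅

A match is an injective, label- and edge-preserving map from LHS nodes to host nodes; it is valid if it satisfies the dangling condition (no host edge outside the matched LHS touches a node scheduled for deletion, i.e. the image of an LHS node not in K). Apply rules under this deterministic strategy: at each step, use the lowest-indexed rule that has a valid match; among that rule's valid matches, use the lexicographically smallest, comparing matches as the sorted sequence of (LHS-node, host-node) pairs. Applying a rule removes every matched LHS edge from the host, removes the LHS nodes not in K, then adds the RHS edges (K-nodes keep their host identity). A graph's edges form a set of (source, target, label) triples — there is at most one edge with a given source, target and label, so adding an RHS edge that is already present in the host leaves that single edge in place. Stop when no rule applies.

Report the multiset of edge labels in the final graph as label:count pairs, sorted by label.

Answer: p:1

Derivation:
start.  V:6 E:4  edges: 0-q->0 1-q->1 2-p->1 3-q->3
1. fire R2 via {0↦4, 1↦0, 2↦1, 3↦2}  →  V:5 E:3  edges: 1-q->1 2-p->1 3-q->3
2. fire R2 via {0↦0, 1↦1, 2↦3, 3↦2}  →  V:4 E:2  edges: 2-p->1 3-q->3
3. fire R2 via {0↦5, 1↦3, 2↦1, 3↦2}  →  V:3 E:1  edges: 2-p->1
normal form: no rule applies after step 3
NF edges: [(2, 1, 'p')]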